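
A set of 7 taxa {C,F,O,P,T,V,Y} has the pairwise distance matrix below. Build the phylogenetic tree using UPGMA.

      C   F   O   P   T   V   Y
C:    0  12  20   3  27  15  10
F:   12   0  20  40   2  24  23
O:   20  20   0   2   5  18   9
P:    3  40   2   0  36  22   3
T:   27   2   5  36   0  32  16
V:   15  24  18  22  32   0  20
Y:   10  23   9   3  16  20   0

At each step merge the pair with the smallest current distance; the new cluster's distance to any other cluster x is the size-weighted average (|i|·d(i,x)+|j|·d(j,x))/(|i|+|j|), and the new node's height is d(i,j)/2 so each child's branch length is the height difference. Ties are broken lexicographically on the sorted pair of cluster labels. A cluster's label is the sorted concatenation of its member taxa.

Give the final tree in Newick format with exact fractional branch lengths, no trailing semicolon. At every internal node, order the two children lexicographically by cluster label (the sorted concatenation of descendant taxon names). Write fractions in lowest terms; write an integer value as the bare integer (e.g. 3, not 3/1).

step 1: merge (F,T) at d=2; branch lengths F→1, T→1; new cluster FT
  updated: d(C,FT)=39/2, d(FT,O)=25/2, d(FT,P)=38, d(FT,V)=28, d(FT,Y)=39/2
step 2: merge (O,P) at d=2; branch lengths O→1, P→1; new cluster OP
  updated: d(C,OP)=23/2, d(FT,OP)=101/4, d(OP,V)=20, d(OP,Y)=6
step 3: merge (OP,Y) at d=6; branch lengths OP→2, Y→3; new cluster OPY
  updated: d(C,OPY)=11, d(FT,OPY)=70/3, d(OPY,V)=20
step 4: merge (C,OPY) at d=11; branch lengths C→11/2, OPY→5/2; new cluster COPY
  updated: d(COPY,FT)=179/8, d(COPY,V)=75/4
step 5: merge (COPY,V) at d=75/4; branch lengths COPY→31/8, V→75/8; new cluster COPVY
  updated: d(COPVY,FT)=47/2
step 6: merge (COPVY,FT) at d=47/2; branch lengths COPVY→19/8, FT→43/4; new cluster CFOPTVY
final tree: (((C:11/2,((O:1,P:1):2,Y:3):5/2):31/8,V:75/8):19/8,(F:1,T:1):43/4)
total length: 347/8

(((C:11/2,((O:1,P:1):2,Y:3):5/2):31/8,V:75/8):19/8,(F:1,T:1):43/4)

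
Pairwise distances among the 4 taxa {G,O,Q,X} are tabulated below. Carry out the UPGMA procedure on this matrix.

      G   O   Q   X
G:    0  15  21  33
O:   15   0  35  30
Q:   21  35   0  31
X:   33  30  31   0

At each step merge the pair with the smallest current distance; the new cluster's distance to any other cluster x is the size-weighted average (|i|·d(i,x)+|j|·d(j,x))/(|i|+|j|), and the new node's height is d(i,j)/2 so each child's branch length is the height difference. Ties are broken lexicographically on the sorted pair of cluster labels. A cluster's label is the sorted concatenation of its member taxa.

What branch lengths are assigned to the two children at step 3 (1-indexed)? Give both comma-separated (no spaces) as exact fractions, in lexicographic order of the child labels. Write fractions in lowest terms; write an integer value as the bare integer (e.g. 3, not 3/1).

1. join G+O (d=15) ⇒ GO; edges |G|=15/2, |O|=15/2
  updated: d(GO,Q)=28, d(GO,X)=63/2
2. join GO+Q (d=28) ⇒ GOQ; edges |GO|=13/2, |Q|=14
  updated: d(GOQ,X)=94/3
3. join GOQ+X (d=94/3) ⇒ GOQX; edges |GOQ|=5/3, |X|=47/3
final tree: (((G:15/2,O:15/2):13/2,Q:14):5/3,X:47/3)
total length: 317/6

5/3,47/3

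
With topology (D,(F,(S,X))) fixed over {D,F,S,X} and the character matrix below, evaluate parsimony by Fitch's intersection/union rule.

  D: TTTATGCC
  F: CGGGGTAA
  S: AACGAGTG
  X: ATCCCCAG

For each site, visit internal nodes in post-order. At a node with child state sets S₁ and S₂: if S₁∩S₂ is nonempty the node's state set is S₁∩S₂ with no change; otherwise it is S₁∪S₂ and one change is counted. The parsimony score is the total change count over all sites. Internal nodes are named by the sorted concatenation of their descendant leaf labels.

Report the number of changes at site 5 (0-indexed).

SX@0: {A} ∩ {A} = {A} (intersection, +0)
FSX@0: {C} ∪ {A} = {A,C} (union, +1)
DFSX@0: {T} ∪ {A,C} = {A,C,T} (union, +1)
SX@1: {A} ∪ {T} = {A,T} (union, +1)
FSX@1: {G} ∪ {A,T} = {A,G,T} (union, +1)
DFSX@1: {T} ∩ {A,G,T} = {T} (intersection, +0)
SX@2: {C} ∩ {C} = {C} (intersection, +0)
FSX@2: {G} ∪ {C} = {C,G} (union, +1)
DFSX@2: {T} ∪ {C,G} = {C,G,T} (union, +1)
SX@3: {G} ∪ {C} = {C,G} (union, +1)
FSX@3: {G} ∩ {C,G} = {G} (intersection, +0)
DFSX@3: {A} ∪ {G} = {A,G} (union, +1)
SX@4: {A} ∪ {C} = {A,C} (union, +1)
FSX@4: {G} ∪ {A,C} = {A,C,G} (union, +1)
DFSX@4: {T} ∪ {A,C,G} = {A,C,G,T} (union, +1)
SX@5: {G} ∪ {C} = {C,G} (union, +1)
FSX@5: {T} ∪ {C,G} = {C,G,T} (union, +1)
DFSX@5: {G} ∩ {C,G,T} = {G} (intersection, +0)
SX@6: {T} ∪ {A} = {A,T} (union, +1)
FSX@6: {A} ∩ {A,T} = {A} (intersection, +0)
DFSX@6: {C} ∪ {A} = {A,C} (union, +1)
SX@7: {G} ∩ {G} = {G} (intersection, +0)
FSX@7: {A} ∪ {G} = {A,G} (union, +1)
DFSX@7: {C} ∪ {A,G} = {A,C,G} (union, +1)
per-site changes: [2, 2, 2, 2, 3, 2, 2, 2]; total = 17

2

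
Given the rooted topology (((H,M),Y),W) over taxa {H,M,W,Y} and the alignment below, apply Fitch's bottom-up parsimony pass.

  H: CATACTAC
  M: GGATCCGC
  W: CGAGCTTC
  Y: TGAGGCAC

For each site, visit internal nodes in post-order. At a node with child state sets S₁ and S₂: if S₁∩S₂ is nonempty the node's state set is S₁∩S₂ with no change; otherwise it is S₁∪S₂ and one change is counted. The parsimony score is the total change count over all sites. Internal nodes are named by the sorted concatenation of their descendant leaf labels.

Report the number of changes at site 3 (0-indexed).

2

HM@0: {C} ∪ {G} = {C,G} (union, +1)
HMY@0: {C,G} ∪ {T} = {C,G,T} (union, +1)
HMWY@0: {C,G,T} ∩ {C} = {C} (intersection, +0)
HM@1: {A} ∪ {G} = {A,G} (union, +1)
HMY@1: {A,G} ∩ {G} = {G} (intersection, +0)
HMWY@1: {G} ∩ {G} = {G} (intersection, +0)
HM@2: {T} ∪ {A} = {A,T} (union, +1)
HMY@2: {A,T} ∩ {A} = {A} (intersection, +0)
HMWY@2: {A} ∩ {A} = {A} (intersection, +0)
HM@3: {A} ∪ {T} = {A,T} (union, +1)
HMY@3: {A,T} ∪ {G} = {A,G,T} (union, +1)
HMWY@3: {A,G,T} ∩ {G} = {G} (intersection, +0)
HM@4: {C} ∩ {C} = {C} (intersection, +0)
HMY@4: {C} ∪ {G} = {C,G} (union, +1)
HMWY@4: {C,G} ∩ {C} = {C} (intersection, +0)
HM@5: {T} ∪ {C} = {C,T} (union, +1)
HMY@5: {C,T} ∩ {C} = {C} (intersection, +0)
HMWY@5: {C} ∪ {T} = {C,T} (union, +1)
HM@6: {A} ∪ {G} = {A,G} (union, +1)
HMY@6: {A,G} ∩ {A} = {A} (intersection, +0)
HMWY@6: {A} ∪ {T} = {A,T} (union, +1)
HM@7: {C} ∩ {C} = {C} (intersection, +0)
HMY@7: {C} ∩ {C} = {C} (intersection, +0)
HMWY@7: {C} ∩ {C} = {C} (intersection, +0)
per-site changes: [2, 1, 1, 2, 1, 2, 2, 0]; total = 11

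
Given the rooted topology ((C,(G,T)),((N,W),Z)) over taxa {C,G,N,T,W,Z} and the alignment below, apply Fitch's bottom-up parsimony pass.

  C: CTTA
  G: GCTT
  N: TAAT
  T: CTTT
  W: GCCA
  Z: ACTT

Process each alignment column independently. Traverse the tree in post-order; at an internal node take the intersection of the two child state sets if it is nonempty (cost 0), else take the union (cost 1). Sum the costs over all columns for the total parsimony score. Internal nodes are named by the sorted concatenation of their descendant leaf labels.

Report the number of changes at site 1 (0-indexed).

3

[col 0] GT: children G:{G}, T:{C} ∪→ {C,G}; cost 1
[col 0] CGT: children C:{C}, GT:{C,G} ∩→ {C}; cost 0
[col 0] NW: children N:{T}, W:{G} ∪→ {G,T}; cost 1
[col 0] NWZ: children NW:{G,T}, Z:{A} ∪→ {A,G,T}; cost 1
[col 0] CGNTWZ: children CGT:{C}, NWZ:{A,G,T} ∪→ {A,C,G,T}; cost 1
[col 1] GT: children G:{C}, T:{T} ∪→ {C,T}; cost 1
[col 1] CGT: children C:{T}, GT:{C,T} ∩→ {T}; cost 0
[col 1] NW: children N:{A}, W:{C} ∪→ {A,C}; cost 1
[col 1] NWZ: children NW:{A,C}, Z:{C} ∩→ {C}; cost 0
[col 1] CGNTWZ: children CGT:{T}, NWZ:{C} ∪→ {C,T}; cost 1
[col 2] GT: children G:{T}, T:{T} ∩→ {T}; cost 0
[col 2] CGT: children C:{T}, GT:{T} ∩→ {T}; cost 0
[col 2] NW: children N:{A}, W:{C} ∪→ {A,C}; cost 1
[col 2] NWZ: children NW:{A,C}, Z:{T} ∪→ {A,C,T}; cost 1
[col 2] CGNTWZ: children CGT:{T}, NWZ:{A,C,T} ∩→ {T}; cost 0
[col 3] GT: children G:{T}, T:{T} ∩→ {T}; cost 0
[col 3] CGT: children C:{A}, GT:{T} ∪→ {A,T}; cost 1
[col 3] NW: children N:{T}, W:{A} ∪→ {A,T}; cost 1
[col 3] NWZ: children NW:{A,T}, Z:{T} ∩→ {T}; cost 0
[col 3] CGNTWZ: children CGT:{A,T}, NWZ:{T} ∩→ {T}; cost 0
per-site changes: [4, 3, 2, 2]; total = 11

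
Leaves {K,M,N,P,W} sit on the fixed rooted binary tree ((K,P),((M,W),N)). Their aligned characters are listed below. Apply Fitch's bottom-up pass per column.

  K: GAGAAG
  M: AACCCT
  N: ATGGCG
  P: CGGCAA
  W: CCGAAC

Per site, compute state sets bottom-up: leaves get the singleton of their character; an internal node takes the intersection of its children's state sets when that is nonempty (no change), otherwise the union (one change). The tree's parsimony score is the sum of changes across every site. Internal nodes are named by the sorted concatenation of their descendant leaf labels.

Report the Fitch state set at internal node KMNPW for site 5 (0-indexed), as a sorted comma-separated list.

KP@0: {G} ∪ {C} = {C,G} (union, +1)
MW@0: {A} ∪ {C} = {A,C} (union, +1)
MNW@0: {A,C} ∩ {A} = {A} (intersection, +0)
KMNPW@0: {C,G} ∪ {A} = {A,C,G} (union, +1)
KP@1: {A} ∪ {G} = {A,G} (union, +1)
MW@1: {A} ∪ {C} = {A,C} (union, +1)
MNW@1: {A,C} ∪ {T} = {A,C,T} (union, +1)
KMNPW@1: {A,G} ∩ {A,C,T} = {A} (intersection, +0)
KP@2: {G} ∩ {G} = {G} (intersection, +0)
MW@2: {C} ∪ {G} = {C,G} (union, +1)
MNW@2: {C,G} ∩ {G} = {G} (intersection, +0)
KMNPW@2: {G} ∩ {G} = {G} (intersection, +0)
KP@3: {A} ∪ {C} = {A,C} (union, +1)
MW@3: {C} ∪ {A} = {A,C} (union, +1)
MNW@3: {A,C} ∪ {G} = {A,C,G} (union, +1)
KMNPW@3: {A,C} ∩ {A,C,G} = {A,C} (intersection, +0)
KP@4: {A} ∩ {A} = {A} (intersection, +0)
MW@4: {C} ∪ {A} = {A,C} (union, +1)
MNW@4: {A,C} ∩ {C} = {C} (intersection, +0)
KMNPW@4: {A} ∪ {C} = {A,C} (union, +1)
KP@5: {G} ∪ {A} = {A,G} (union, +1)
MW@5: {T} ∪ {C} = {C,T} (union, +1)
MNW@5: {C,T} ∪ {G} = {C,G,T} (union, +1)
KMNPW@5: {A,G} ∩ {C,G,T} = {G} (intersection, +0)
per-site changes: [3, 3, 1, 3, 2, 3]; total = 15

G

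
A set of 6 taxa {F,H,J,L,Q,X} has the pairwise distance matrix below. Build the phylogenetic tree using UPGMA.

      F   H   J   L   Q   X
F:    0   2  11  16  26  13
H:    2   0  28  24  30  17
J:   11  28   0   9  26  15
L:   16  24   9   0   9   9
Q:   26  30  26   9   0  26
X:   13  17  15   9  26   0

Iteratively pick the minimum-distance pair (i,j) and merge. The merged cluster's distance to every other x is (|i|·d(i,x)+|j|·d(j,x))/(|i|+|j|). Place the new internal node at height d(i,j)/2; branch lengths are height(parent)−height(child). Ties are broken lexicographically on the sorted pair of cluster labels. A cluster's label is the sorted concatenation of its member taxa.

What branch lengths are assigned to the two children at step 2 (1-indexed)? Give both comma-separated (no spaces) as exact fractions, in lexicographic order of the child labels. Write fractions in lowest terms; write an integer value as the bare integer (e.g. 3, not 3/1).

9/2,9/2

iteration 1: select F,H (d=2); attach at lengths (1, 1); label the merged cluster FH
  updated: d(FH,J)=39/2, d(FH,L)=20, d(FH,Q)=28, d(FH,X)=15
iteration 2: select J,L (d=9); attach at lengths (9/2, 9/2); label the merged cluster JL
  updated: d(FH,JL)=79/4, d(JL,Q)=35/2, d(JL,X)=12
iteration 3: select JL,X (d=12); attach at lengths (3/2, 6); label the merged cluster JLX
  updated: d(FH,JLX)=109/6, d(JLX,Q)=61/3
iteration 4: select FH,JLX (d=109/6); attach at lengths (97/12, 37/12); label the merged cluster FHJLX
  updated: d(FHJLX,Q)=117/5
iteration 5: select FHJLX,Q (d=117/5); attach at lengths (157/60, 117/10); label the merged cluster FHJLQX
final tree: (((F:1,H:1):97/12,((J:9/2,L:9/2):3/2,X:6):37/12):157/60,Q:117/10)
total length: 2639/60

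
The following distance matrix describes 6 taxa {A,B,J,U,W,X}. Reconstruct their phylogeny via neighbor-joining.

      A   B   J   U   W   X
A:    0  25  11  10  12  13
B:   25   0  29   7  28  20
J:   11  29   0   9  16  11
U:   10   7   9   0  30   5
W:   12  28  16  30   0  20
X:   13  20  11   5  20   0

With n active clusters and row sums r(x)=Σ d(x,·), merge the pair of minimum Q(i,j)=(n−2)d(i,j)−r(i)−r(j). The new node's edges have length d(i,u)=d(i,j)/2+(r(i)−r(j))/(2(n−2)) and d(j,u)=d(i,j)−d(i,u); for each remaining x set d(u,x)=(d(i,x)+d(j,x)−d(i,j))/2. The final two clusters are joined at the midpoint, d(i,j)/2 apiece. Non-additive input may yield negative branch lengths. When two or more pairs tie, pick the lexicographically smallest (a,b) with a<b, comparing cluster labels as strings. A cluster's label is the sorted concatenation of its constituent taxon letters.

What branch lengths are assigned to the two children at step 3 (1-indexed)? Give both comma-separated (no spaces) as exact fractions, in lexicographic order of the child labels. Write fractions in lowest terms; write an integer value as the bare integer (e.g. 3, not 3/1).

step 1: merge (B,U) at d=7, Q=-142; branch lengths B→19/2, U→-5/2; new cluster BU
  updated: d(A,BU)=14, d(BU,J)=31/2, d(BU,W)=51/2, d(BU,X)=9
step 2: merge (BU,X) at d=9, Q=-90; branch lengths BU→19/3, X→8/3; new cluster BUX
  updated: d(A,BUX)=9, d(BUX,J)=35/4, d(BUX,W)=73/4
step 3: merge (A,W) at d=12, Q=-217/4; branch lengths A→39/16, W→153/16; new cluster AW
  updated: d(AW,BUX)=61/8, d(AW,J)=15/2
step 4: merge (AW,BUX) at d=61/8, Q=-191/8; branch lengths AW→51/16, BUX→71/16; new cluster ABUWX
  updated: d(ABUWX,J)=69/16
step 5: merge (ABUWX,J) at d=69/16; branch lengths ABUWX→69/32, J→69/32; new cluster ABJUWX
final tree: (((A:39/16,W:153/16):51/16,((B:19/2,U:-5/2):19/3,X:8/3):71/16):69/32,J:69/32)
total length: 639/16

39/16,153/16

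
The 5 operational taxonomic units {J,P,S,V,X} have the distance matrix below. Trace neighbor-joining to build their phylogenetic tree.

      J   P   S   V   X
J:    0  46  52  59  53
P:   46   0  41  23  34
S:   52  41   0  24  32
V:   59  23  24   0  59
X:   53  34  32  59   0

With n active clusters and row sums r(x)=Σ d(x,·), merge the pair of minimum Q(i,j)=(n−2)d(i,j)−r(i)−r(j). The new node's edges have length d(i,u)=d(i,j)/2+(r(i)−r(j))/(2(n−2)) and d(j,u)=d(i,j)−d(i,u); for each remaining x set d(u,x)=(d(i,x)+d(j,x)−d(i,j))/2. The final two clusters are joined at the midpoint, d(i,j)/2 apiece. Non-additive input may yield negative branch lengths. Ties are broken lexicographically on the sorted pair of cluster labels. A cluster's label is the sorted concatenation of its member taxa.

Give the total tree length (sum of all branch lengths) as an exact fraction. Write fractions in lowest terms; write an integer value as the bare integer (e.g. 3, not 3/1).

399/4

iteration 1: select S,V (d=24, Q=-242); attach at lengths (28/3, 44/3); label the merged cluster SV
  updated: d(J,SV)=87/2, d(P,SV)=20, d(SV,X)=67/2
iteration 2: select J,X (d=53, Q=-157); attach at lengths (32, 21); label the merged cluster JX
  updated: d(JX,P)=27/2, d(JX,SV)=12
iteration 3: select JX,P (d=27/2, Q=-91/2); attach at lengths (11/4, 43/4); label the merged cluster JPX
  updated: d(JPX,SV)=37/4
iteration 4: select JPX,SV (d=37/4); attach at lengths (37/8, 37/8); label the merged cluster JPSVX
final tree: (((J:32,X:21):11/4,P:43/4):37/8,(S:28/3,V:44/3):37/8)
total length: 399/4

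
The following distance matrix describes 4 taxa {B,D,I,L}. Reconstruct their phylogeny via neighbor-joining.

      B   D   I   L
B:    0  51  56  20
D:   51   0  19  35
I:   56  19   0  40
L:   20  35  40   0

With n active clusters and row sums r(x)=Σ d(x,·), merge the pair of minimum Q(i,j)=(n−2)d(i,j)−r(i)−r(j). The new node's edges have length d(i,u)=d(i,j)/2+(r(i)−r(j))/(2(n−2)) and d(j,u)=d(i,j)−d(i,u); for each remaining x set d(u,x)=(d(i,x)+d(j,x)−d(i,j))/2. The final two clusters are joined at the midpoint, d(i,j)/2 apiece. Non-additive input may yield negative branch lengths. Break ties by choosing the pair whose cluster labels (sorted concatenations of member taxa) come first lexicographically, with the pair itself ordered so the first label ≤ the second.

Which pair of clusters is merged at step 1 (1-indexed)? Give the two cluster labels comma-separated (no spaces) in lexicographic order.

1. join B+L (d=20, Q=-182) ⇒ BL; edges |B|=18, |L|=2
  updated: d(BL,D)=33, d(BL,I)=38
2. join BL+D (d=33, Q=-90) ⇒ BDL; edges |BL|=26, |D|=7
  updated: d(BDL,I)=12
3. join BDL+I (d=12) ⇒ BDIL; edges |BDL|=6, |I|=6
final tree: (((B:18,L:2):26,D:7):6,I:6)
total length: 65

B,L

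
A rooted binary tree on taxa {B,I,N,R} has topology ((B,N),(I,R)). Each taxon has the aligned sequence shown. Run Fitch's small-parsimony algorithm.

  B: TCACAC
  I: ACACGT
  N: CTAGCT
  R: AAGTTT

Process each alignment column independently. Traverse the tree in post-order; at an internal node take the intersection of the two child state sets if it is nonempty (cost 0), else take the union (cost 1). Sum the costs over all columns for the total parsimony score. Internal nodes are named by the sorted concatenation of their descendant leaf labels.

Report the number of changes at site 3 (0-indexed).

site 0, node BN: B={T} ∪ N={C} → {C,T} (+1)
site 0, node IR: I={A} ∩ R={A} → {A} (+0)
site 0, node BINR: BN={C,T} ∪ IR={A} → {A,C,T} (+1)
site 1, node BN: B={C} ∪ N={T} → {C,T} (+1)
site 1, node IR: I={C} ∪ R={A} → {A,C} (+1)
site 1, node BINR: BN={C,T} ∩ IR={A,C} → {C} (+0)
site 2, node BN: B={A} ∩ N={A} → {A} (+0)
site 2, node IR: I={A} ∪ R={G} → {A,G} (+1)
site 2, node BINR: BN={A} ∩ IR={A,G} → {A} (+0)
site 3, node BN: B={C} ∪ N={G} → {C,G} (+1)
site 3, node IR: I={C} ∪ R={T} → {C,T} (+1)
site 3, node BINR: BN={C,G} ∩ IR={C,T} → {C} (+0)
site 4, node BN: B={A} ∪ N={C} → {A,C} (+1)
site 4, node IR: I={G} ∪ R={T} → {G,T} (+1)
site 4, node BINR: BN={A,C} ∪ IR={G,T} → {A,C,G,T} (+1)
site 5, node BN: B={C} ∪ N={T} → {C,T} (+1)
site 5, node IR: I={T} ∩ R={T} → {T} (+0)
site 5, node BINR: BN={C,T} ∩ IR={T} → {T} (+0)
per-site changes: [2, 2, 1, 2, 3, 1]; total = 11

2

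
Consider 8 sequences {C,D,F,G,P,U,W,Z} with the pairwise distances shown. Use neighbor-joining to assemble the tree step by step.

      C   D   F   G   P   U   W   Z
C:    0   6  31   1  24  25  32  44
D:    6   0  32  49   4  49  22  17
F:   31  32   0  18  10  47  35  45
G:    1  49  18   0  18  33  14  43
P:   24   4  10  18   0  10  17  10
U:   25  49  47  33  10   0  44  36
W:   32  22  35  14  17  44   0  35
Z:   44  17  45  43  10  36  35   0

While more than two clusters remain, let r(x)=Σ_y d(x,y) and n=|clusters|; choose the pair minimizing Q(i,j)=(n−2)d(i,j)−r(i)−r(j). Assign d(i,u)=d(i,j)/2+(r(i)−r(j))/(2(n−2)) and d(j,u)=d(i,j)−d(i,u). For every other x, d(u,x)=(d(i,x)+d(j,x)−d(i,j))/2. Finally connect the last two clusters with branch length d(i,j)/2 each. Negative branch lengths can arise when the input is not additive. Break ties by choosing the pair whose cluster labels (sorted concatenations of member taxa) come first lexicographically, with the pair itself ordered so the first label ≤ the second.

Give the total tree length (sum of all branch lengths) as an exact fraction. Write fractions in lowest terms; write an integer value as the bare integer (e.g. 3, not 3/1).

1341/16

1. join C+G (d=1, Q=-333) ⇒ CG; edges |C|=-7/12, |G|=19/12
  updated: d(CG,D)=27, d(CG,F)=24, d(CG,P)=41/2, d(CG,U)=57/2, d(CG,W)=45/2, d(CG,Z)=43
2. join D+Z (d=17, Q=-252) ⇒ DZ; edges |D|=5, |Z|=12
  updated: d(CG,DZ)=53/2, d(DZ,F)=30, d(DZ,P)=-3/2, d(DZ,U)=34, d(DZ,W)=20
3. join P+U (d=10, Q=-359/2) ⇒ PU; edges |P|=-135/16, |U|=295/16
  updated: d(CG,PU)=39/2, d(DZ,PU)=45/4, d(F,PU)=47/2, d(PU,W)=51/2
4. join DZ+PU (d=45/4, Q=-535/4) ⇒ DPUZ; edges |DZ|=167/24, |PU|=103/24
  updated: d(CG,DPUZ)=139/8, d(DPUZ,F)=169/8, d(DPUZ,W)=137/8
5. join CG+F (d=24, Q=-96) ⇒ CFG; edges |CG|=127/16, |F|=257/16
  updated: d(CFG,DPUZ)=29/4, d(CFG,W)=67/4
6. join CFG+DPUZ (d=29/4, Q=-329/8) ⇒ CDFGPUZ; edges |CFG|=55/16, |DPUZ|=61/16
  updated: d(CDFGPUZ,W)=213/16
7. join CDFGPUZ+W (d=213/16) ⇒ CDFGPUWZ; edges |CDFGPUZ|=213/32, |W|=213/32
final tree: ((((C:-7/12,G:19/12):127/16,F:257/16):55/16,((D:5,Z:12):167/24,(P:-135/16,U:295/16):103/24):61/16):213/32,W:213/32)
total length: 1341/16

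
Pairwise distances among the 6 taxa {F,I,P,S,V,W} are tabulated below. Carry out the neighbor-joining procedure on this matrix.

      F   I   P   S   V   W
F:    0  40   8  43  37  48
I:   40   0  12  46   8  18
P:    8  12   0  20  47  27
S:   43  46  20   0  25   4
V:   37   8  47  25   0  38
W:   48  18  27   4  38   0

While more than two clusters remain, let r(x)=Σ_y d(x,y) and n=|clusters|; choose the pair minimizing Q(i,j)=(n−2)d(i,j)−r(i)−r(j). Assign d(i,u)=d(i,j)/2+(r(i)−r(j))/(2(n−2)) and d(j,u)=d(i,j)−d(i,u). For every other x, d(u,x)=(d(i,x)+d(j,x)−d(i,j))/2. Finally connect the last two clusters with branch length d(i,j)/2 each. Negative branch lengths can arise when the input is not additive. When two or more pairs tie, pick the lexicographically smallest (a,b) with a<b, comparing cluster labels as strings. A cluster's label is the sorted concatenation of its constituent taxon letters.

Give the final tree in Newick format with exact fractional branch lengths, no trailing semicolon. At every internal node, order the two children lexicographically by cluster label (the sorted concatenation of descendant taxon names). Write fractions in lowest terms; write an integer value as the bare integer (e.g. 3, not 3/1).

iteration 1: select F,P (d=8, Q=-258); attach at lengths (47/4, -15/4); label the merged cluster FP
  updated: d(FP,I)=22, d(FP,S)=55/2, d(FP,V)=38, d(FP,W)=67/2
iteration 2: select S,W (d=4, Q=-184); attach at lengths (7/2, 1/2); label the merged cluster SW
  updated: d(FP,SW)=57/2, d(I,SW)=30, d(SW,V)=59/2
iteration 3: select FP,SW (d=57/2, Q=-239/2); attach at lengths (115/8, 113/8); label the merged cluster FPSW
  updated: d(FPSW,I)=47/4, d(FPSW,V)=39/2
iteration 4: select FPSW,I (d=47/4, Q=-157/4); attach at lengths (93/8, 1/8); label the merged cluster FIPSW
  updated: d(FIPSW,V)=63/8
iteration 5: select FIPSW,V (d=63/8); attach at lengths (63/16, 63/16); label the merged cluster FIPSVW
final tree: ((((F:47/4,P:-15/4):115/8,(S:7/2,W:1/2):113/8):93/8,I:1/8):63/16,V:63/16)
total length: 481/8

((((F:47/4,P:-15/4):115/8,(S:7/2,W:1/2):113/8):93/8,I:1/8):63/16,V:63/16)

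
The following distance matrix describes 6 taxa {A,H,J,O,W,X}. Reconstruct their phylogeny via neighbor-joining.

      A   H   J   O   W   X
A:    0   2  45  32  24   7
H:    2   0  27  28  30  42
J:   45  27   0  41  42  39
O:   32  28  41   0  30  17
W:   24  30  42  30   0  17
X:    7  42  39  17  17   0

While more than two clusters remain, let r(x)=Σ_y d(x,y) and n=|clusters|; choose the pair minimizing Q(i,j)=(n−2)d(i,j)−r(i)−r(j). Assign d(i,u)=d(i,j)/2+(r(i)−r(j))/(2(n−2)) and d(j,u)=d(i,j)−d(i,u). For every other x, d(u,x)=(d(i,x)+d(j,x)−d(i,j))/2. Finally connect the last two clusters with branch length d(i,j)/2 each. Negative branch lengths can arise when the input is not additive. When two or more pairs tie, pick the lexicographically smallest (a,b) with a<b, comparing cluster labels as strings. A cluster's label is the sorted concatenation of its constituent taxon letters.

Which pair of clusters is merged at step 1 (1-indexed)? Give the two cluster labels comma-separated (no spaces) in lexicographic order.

A,H

step 1: merge (A,H) at d=2, Q=-231; branch lengths A→-11/8, H→27/8; new cluster AH
  updated: d(AH,J)=35, d(AH,O)=29, d(AH,W)=26, d(AH,X)=47/2
step 2: merge (AH,J) at d=35, Q=-331/2; branch lengths AH→41/4, J→99/4; new cluster AHJ
  updated: d(AHJ,O)=35/2, d(AHJ,W)=33/2, d(AHJ,X)=55/4
step 3: merge (AHJ,W) at d=33/2, Q=-313/4; branch lengths AHJ→69/16, W→195/16; new cluster AHJW
  updated: d(AHJW,O)=31/2, d(AHJW,X)=57/8
step 4: merge (AHJW,O) at d=31/2, Q=-317/8; branch lengths AHJW→45/16, O→203/16; new cluster AHJOW
  updated: d(AHJOW,X)=69/16
step 5: merge (AHJOW,X) at d=69/16; branch lengths AHJOW→69/32, X→69/32; new cluster AHJOWX
final tree: (((((A:-11/8,H:27/8):41/4,J:99/4):69/16,W:195/16):45/16,O:203/16):69/32,X:69/32)
total length: 1173/16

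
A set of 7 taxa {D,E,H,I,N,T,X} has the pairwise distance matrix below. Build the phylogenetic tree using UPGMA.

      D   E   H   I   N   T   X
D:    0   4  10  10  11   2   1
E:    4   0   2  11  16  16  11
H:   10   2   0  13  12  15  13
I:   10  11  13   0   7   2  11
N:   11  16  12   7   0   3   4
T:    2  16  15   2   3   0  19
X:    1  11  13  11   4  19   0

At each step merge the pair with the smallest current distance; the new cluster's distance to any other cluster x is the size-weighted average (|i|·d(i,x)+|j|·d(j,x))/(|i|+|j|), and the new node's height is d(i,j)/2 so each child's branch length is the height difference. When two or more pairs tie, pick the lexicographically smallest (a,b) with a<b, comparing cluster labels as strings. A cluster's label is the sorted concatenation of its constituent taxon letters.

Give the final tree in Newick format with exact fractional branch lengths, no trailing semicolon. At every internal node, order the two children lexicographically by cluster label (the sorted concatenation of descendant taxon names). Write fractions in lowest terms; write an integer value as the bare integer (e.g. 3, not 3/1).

(((D:1/2,X:1/2):17/4,(E:1,H:1):15/4):13/12,((I:1,T:1):3/2,N:5/2):10/3)

iteration 1: select D,X (d=1); attach at lengths (1/2, 1/2); label the merged cluster DX
  updated: d(DX,E)=15/2, d(DX,H)=23/2, d(DX,I)=21/2, d(DX,N)=15/2, d(DX,T)=21/2
iteration 2: select E,H (d=2); attach at lengths (1, 1); label the merged cluster EH
  updated: d(DX,EH)=19/2, d(EH,I)=12, d(EH,N)=14, d(EH,T)=31/2
iteration 3: select I,T (d=2); attach at lengths (1, 1); label the merged cluster IT
  updated: d(DX,IT)=21/2, d(EH,IT)=55/4, d(IT,N)=5
iteration 4: select IT,N (d=5); attach at lengths (3/2, 5/2); label the merged cluster INT
  updated: d(DX,INT)=19/2, d(EH,INT)=83/6
iteration 5: select DX,EH (d=19/2); attach at lengths (17/4, 15/4); label the merged cluster DEHX
  updated: d(DEHX,INT)=35/3
iteration 6: select DEHX,INT (d=35/3); attach at lengths (13/12, 10/3); label the merged cluster DEHINTX
final tree: (((D:1/2,X:1/2):17/4,(E:1,H:1):15/4):13/12,((I:1,T:1):3/2,N:5/2):10/3)
total length: 257/12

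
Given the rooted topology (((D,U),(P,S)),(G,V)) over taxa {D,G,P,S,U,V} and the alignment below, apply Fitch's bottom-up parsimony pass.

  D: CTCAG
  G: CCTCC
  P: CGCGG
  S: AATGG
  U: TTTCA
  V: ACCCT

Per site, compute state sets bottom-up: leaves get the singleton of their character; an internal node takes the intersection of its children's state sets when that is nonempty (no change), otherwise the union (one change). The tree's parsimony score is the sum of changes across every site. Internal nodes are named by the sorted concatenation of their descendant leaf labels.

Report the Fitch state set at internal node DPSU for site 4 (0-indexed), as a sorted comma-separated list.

G

site 0, node DU: D={C} ∪ U={T} → {C,T} (+1)
site 0, node PS: P={C} ∪ S={A} → {A,C} (+1)
site 0, node DPSU: DU={C,T} ∩ PS={A,C} → {C} (+0)
site 0, node GV: G={C} ∪ V={A} → {A,C} (+1)
site 0, node DGPSUV: DPSU={C} ∩ GV={A,C} → {C} (+0)
site 1, node DU: D={T} ∩ U={T} → {T} (+0)
site 1, node PS: P={G} ∪ S={A} → {A,G} (+1)
site 1, node DPSU: DU={T} ∪ PS={A,G} → {A,G,T} (+1)
site 1, node GV: G={C} ∩ V={C} → {C} (+0)
site 1, node DGPSUV: DPSU={A,G,T} ∪ GV={C} → {A,C,G,T} (+1)
site 2, node DU: D={C} ∪ U={T} → {C,T} (+1)
site 2, node PS: P={C} ∪ S={T} → {C,T} (+1)
site 2, node DPSU: DU={C,T} ∩ PS={C,T} → {C,T} (+0)
site 2, node GV: G={T} ∪ V={C} → {C,T} (+1)
site 2, node DGPSUV: DPSU={C,T} ∩ GV={C,T} → {C,T} (+0)
site 3, node DU: D={A} ∪ U={C} → {A,C} (+1)
site 3, node PS: P={G} ∩ S={G} → {G} (+0)
site 3, node DPSU: DU={A,C} ∪ PS={G} → {A,C,G} (+1)
site 3, node GV: G={C} ∩ V={C} → {C} (+0)
site 3, node DGPSUV: DPSU={A,C,G} ∩ GV={C} → {C} (+0)
site 4, node DU: D={G} ∪ U={A} → {A,G} (+1)
site 4, node PS: P={G} ∩ S={G} → {G} (+0)
site 4, node DPSU: DU={A,G} ∩ PS={G} → {G} (+0)
site 4, node GV: G={C} ∪ V={T} → {C,T} (+1)
site 4, node DGPSUV: DPSU={G} ∪ GV={C,T} → {C,G,T} (+1)
per-site changes: [3, 3, 3, 2, 3]; total = 14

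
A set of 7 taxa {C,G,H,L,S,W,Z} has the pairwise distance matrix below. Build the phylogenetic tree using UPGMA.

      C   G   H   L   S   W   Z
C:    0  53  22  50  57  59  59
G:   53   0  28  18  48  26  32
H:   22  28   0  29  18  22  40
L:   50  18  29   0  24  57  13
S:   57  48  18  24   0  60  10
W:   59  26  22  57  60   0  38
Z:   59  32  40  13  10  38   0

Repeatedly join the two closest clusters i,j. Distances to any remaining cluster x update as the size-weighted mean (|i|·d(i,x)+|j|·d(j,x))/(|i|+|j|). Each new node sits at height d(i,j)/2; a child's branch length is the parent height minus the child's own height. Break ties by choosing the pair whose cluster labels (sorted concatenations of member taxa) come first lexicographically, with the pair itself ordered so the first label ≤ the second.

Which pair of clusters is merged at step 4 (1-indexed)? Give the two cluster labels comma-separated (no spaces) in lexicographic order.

GL,SZ

iteration 1: select S,Z (d=10); attach at lengths (5, 5); label the merged cluster SZ
  updated: d(C,SZ)=58, d(G,SZ)=40, d(H,SZ)=29, d(L,SZ)=37/2, d(SZ,W)=49
iteration 2: select G,L (d=18); attach at lengths (9, 9); label the merged cluster GL
  updated: d(C,GL)=103/2, d(GL,H)=57/2, d(GL,SZ)=117/4, d(GL,W)=83/2
iteration 3: select C,H (d=22); attach at lengths (11, 11); label the merged cluster CH
  updated: d(CH,GL)=40, d(CH,SZ)=87/2, d(CH,W)=81/2
iteration 4: select GL,SZ (d=117/4); attach at lengths (45/8, 77/8); label the merged cluster GLSZ
  updated: d(CH,GLSZ)=167/4, d(GLSZ,W)=181/4
iteration 5: select CH,W (d=81/2); attach at lengths (37/4, 81/4); label the merged cluster CHW
  updated: d(CHW,GLSZ)=515/12
iteration 6: select CHW,GLSZ (d=515/12); attach at lengths (29/24, 41/6); label the merged cluster CGHLSWZ
final tree: (((C:11,H:11):37/4,W:81/4):29/24,((G:9,L:9):45/8,(S:5,Z:5):77/8):41/6)
total length: 2467/24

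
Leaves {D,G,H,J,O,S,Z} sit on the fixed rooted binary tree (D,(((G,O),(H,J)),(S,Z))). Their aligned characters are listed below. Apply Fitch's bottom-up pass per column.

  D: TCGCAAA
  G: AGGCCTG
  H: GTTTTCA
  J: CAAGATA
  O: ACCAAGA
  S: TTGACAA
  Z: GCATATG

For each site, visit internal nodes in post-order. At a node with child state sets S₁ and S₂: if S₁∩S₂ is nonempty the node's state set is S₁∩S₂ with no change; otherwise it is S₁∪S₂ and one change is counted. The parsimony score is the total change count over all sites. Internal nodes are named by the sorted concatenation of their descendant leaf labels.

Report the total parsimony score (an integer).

26

GO@0: {A} ∩ {A} = {A} (intersection, +0)
HJ@0: {G} ∪ {C} = {C,G} (union, +1)
GHJO@0: {A} ∪ {C,G} = {A,C,G} (union, +1)
SZ@0: {T} ∪ {G} = {G,T} (union, +1)
GHJOSZ@0: {A,C,G} ∩ {G,T} = {G} (intersection, +0)
DGHJOSZ@0: {T} ∪ {G} = {G,T} (union, +1)
GO@1: {G} ∪ {C} = {C,G} (union, +1)
HJ@1: {T} ∪ {A} = {A,T} (union, +1)
GHJO@1: {C,G} ∪ {A,T} = {A,C,G,T} (union, +1)
SZ@1: {T} ∪ {C} = {C,T} (union, +1)
GHJOSZ@1: {A,C,G,T} ∩ {C,T} = {C,T} (intersection, +0)
DGHJOSZ@1: {C} ∩ {C,T} = {C} (intersection, +0)
GO@2: {G} ∪ {C} = {C,G} (union, +1)
HJ@2: {T} ∪ {A} = {A,T} (union, +1)
GHJO@2: {C,G} ∪ {A,T} = {A,C,G,T} (union, +1)
SZ@2: {G} ∪ {A} = {A,G} (union, +1)
GHJOSZ@2: {A,C,G,T} ∩ {A,G} = {A,G} (intersection, +0)
DGHJOSZ@2: {G} ∩ {A,G} = {G} (intersection, +0)
GO@3: {C} ∪ {A} = {A,C} (union, +1)
HJ@3: {T} ∪ {G} = {G,T} (union, +1)
GHJO@3: {A,C} ∪ {G,T} = {A,C,G,T} (union, +1)
SZ@3: {A} ∪ {T} = {A,T} (union, +1)
GHJOSZ@3: {A,C,G,T} ∩ {A,T} = {A,T} (intersection, +0)
DGHJOSZ@3: {C} ∪ {A,T} = {A,C,T} (union, +1)
GO@4: {C} ∪ {A} = {A,C} (union, +1)
HJ@4: {T} ∪ {A} = {A,T} (union, +1)
GHJO@4: {A,C} ∩ {A,T} = {A} (intersection, +0)
SZ@4: {C} ∪ {A} = {A,C} (union, +1)
GHJOSZ@4: {A} ∩ {A,C} = {A} (intersection, +0)
DGHJOSZ@4: {A} ∩ {A} = {A} (intersection, +0)
GO@5: {T} ∪ {G} = {G,T} (union, +1)
HJ@5: {C} ∪ {T} = {C,T} (union, +1)
GHJO@5: {G,T} ∩ {C,T} = {T} (intersection, +0)
SZ@5: {A} ∪ {T} = {A,T} (union, +1)
GHJOSZ@5: {T} ∩ {A,T} = {T} (intersection, +0)
DGHJOSZ@5: {A} ∪ {T} = {A,T} (union, +1)
GO@6: {G} ∪ {A} = {A,G} (union, +1)
HJ@6: {A} ∩ {A} = {A} (intersection, +0)
GHJO@6: {A,G} ∩ {A} = {A} (intersection, +0)
SZ@6: {A} ∪ {G} = {A,G} (union, +1)
GHJOSZ@6: {A} ∩ {A,G} = {A} (intersection, +0)
DGHJOSZ@6: {A} ∩ {A} = {A} (intersection, +0)
per-site changes: [4, 4, 4, 5, 3, 4, 2]; total = 26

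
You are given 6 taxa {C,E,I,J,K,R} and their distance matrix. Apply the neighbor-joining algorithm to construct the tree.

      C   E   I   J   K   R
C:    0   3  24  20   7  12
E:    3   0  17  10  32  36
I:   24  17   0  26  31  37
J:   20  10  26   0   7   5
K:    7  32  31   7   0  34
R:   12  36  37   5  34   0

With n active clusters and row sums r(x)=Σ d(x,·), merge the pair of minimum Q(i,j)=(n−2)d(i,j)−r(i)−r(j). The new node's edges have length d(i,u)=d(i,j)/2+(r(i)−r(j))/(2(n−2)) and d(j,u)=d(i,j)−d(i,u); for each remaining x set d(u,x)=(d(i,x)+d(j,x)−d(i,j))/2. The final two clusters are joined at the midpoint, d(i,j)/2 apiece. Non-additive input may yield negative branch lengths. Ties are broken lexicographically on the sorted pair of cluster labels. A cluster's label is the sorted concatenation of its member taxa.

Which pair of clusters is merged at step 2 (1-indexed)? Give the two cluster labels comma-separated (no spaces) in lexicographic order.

E,I

iteration 1: select J,R (d=5, Q=-172); attach at lengths (-9/2, 19/2); label the merged cluster JR
  updated: d(C,JR)=27/2, d(E,JR)=41/2, d(I,JR)=29, d(JR,K)=18
iteration 2: select E,I (d=17, Q=-245/2); attach at lengths (15/4, 53/4); label the merged cluster EI
  updated: d(C,EI)=5, d(EI,JR)=65/4, d(EI,K)=23
iteration 3: select C,EI (d=5, Q=-239/4); attach at lengths (-35/16, 115/16); label the merged cluster CEI
  updated: d(CEI,JR)=99/8, d(CEI,K)=25/2
iteration 4: select CEI,JR (d=99/8, Q=-343/8); attach at lengths (55/16, 143/16); label the merged cluster CEIJR
  updated: d(CEIJR,K)=145/16
iteration 5: select CEIJR,K (d=145/16); attach at lengths (145/32, 145/32); label the merged cluster CEIJKR
final tree: (((C:-35/16,(E:15/4,I:53/4):115/16):55/16,(J:-9/2,R:19/2):143/16):145/32,K:145/32)
total length: 775/16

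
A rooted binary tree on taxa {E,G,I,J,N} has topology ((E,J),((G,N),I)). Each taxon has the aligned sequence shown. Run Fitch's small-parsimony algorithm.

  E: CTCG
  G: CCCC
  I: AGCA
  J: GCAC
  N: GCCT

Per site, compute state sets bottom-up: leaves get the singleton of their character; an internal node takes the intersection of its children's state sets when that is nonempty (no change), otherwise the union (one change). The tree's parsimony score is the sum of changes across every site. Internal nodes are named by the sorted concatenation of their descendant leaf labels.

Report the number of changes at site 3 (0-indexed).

[col 0] EJ: children E:{C}, J:{G} ∪→ {C,G}; cost 1
[col 0] GN: children G:{C}, N:{G} ∪→ {C,G}; cost 1
[col 0] GIN: children GN:{C,G}, I:{A} ∪→ {A,C,G}; cost 1
[col 0] EGIJN: children EJ:{C,G}, GIN:{A,C,G} ∩→ {C,G}; cost 0
[col 1] EJ: children E:{T}, J:{C} ∪→ {C,T}; cost 1
[col 1] GN: children G:{C}, N:{C} ∩→ {C}; cost 0
[col 1] GIN: children GN:{C}, I:{G} ∪→ {C,G}; cost 1
[col 1] EGIJN: children EJ:{C,T}, GIN:{C,G} ∩→ {C}; cost 0
[col 2] EJ: children E:{C}, J:{A} ∪→ {A,C}; cost 1
[col 2] GN: children G:{C}, N:{C} ∩→ {C}; cost 0
[col 2] GIN: children GN:{C}, I:{C} ∩→ {C}; cost 0
[col 2] EGIJN: children EJ:{A,C}, GIN:{C} ∩→ {C}; cost 0
[col 3] EJ: children E:{G}, J:{C} ∪→ {C,G}; cost 1
[col 3] GN: children G:{C}, N:{T} ∪→ {C,T}; cost 1
[col 3] GIN: children GN:{C,T}, I:{A} ∪→ {A,C,T}; cost 1
[col 3] EGIJN: children EJ:{C,G}, GIN:{A,C,T} ∩→ {C}; cost 0
per-site changes: [3, 2, 1, 3]; total = 9

3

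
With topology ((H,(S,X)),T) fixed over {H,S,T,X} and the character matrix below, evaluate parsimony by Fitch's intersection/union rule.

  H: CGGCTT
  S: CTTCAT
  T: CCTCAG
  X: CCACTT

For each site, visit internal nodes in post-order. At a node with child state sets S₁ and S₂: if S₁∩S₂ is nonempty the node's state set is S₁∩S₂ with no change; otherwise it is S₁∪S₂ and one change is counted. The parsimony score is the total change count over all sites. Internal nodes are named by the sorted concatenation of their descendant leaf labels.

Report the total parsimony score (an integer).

7

SX@0: {C} ∩ {C} = {C} (intersection, +0)
HSX@0: {C} ∩ {C} = {C} (intersection, +0)
HSTX@0: {C} ∩ {C} = {C} (intersection, +0)
SX@1: {T} ∪ {C} = {C,T} (union, +1)
HSX@1: {G} ∪ {C,T} = {C,G,T} (union, +1)
HSTX@1: {C,G,T} ∩ {C} = {C} (intersection, +0)
SX@2: {T} ∪ {A} = {A,T} (union, +1)
HSX@2: {G} ∪ {A,T} = {A,G,T} (union, +1)
HSTX@2: {A,G,T} ∩ {T} = {T} (intersection, +0)
SX@3: {C} ∩ {C} = {C} (intersection, +0)
HSX@3: {C} ∩ {C} = {C} (intersection, +0)
HSTX@3: {C} ∩ {C} = {C} (intersection, +0)
SX@4: {A} ∪ {T} = {A,T} (union, +1)
HSX@4: {T} ∩ {A,T} = {T} (intersection, +0)
HSTX@4: {T} ∪ {A} = {A,T} (union, +1)
SX@5: {T} ∩ {T} = {T} (intersection, +0)
HSX@5: {T} ∩ {T} = {T} (intersection, +0)
HSTX@5: {T} ∪ {G} = {G,T} (union, +1)
per-site changes: [0, 2, 2, 0, 2, 1]; total = 7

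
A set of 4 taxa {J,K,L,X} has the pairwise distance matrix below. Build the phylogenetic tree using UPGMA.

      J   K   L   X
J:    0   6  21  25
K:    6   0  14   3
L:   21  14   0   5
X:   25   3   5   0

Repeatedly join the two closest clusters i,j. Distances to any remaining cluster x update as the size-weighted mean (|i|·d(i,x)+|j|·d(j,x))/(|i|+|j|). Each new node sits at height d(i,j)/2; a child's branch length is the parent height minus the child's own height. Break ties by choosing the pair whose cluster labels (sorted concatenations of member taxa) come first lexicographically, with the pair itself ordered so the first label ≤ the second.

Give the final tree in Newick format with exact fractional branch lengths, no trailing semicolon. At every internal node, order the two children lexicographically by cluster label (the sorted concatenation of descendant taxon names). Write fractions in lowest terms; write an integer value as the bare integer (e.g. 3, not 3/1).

step 1: merge (K,X) at d=3; branch lengths K→3/2, X→3/2; new cluster KX
  updated: d(J,KX)=31/2, d(KX,L)=19/2
step 2: merge (KX,L) at d=19/2; branch lengths KX→13/4, L→19/4; new cluster KLX
  updated: d(J,KLX)=52/3
step 3: merge (J,KLX) at d=52/3; branch lengths J→26/3, KLX→47/12; new cluster JKLX
final tree: (J:26/3,((K:3/2,X:3/2):13/4,L:19/4):47/12)
total length: 283/12

(J:26/3,((K:3/2,X:3/2):13/4,L:19/4):47/12)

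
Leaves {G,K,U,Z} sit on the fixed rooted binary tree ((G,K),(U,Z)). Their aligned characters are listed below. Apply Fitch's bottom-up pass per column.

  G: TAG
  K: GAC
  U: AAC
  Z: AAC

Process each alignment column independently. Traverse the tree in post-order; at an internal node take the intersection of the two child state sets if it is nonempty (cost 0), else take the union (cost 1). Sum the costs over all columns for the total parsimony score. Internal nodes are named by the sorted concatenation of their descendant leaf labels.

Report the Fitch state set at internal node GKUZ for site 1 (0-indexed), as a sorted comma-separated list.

site 0, node GK: G={T} ∪ K={G} → {G,T} (+1)
site 0, node UZ: U={A} ∩ Z={A} → {A} (+0)
site 0, node GKUZ: GK={G,T} ∪ UZ={A} → {A,G,T} (+1)
site 1, node GK: G={A} ∩ K={A} → {A} (+0)
site 1, node UZ: U={A} ∩ Z={A} → {A} (+0)
site 1, node GKUZ: GK={A} ∩ UZ={A} → {A} (+0)
site 2, node GK: G={G} ∪ K={C} → {C,G} (+1)
site 2, node UZ: U={C} ∩ Z={C} → {C} (+0)
site 2, node GKUZ: GK={C,G} ∩ UZ={C} → {C} (+0)
per-site changes: [2, 0, 1]; total = 3

A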